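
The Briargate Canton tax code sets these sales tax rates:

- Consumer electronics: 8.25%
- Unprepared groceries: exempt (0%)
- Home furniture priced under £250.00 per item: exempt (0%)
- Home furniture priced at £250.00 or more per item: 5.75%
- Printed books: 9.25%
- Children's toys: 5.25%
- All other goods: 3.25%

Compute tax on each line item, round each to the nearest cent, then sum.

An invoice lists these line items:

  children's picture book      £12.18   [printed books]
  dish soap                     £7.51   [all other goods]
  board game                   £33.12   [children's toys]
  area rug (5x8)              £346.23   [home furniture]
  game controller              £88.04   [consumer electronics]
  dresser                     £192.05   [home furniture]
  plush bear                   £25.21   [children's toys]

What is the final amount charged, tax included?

£735.94

Children's picture book £12.18: printed books → 9.25% → £1.13
Dish soap £7.51: all other goods → 3.25% → £0.24
Board game £33.12: children's toys → 5.25% → £1.74
Area rug (5x8) £346.23: home furniture, £250.00 or more → 5.75% → £19.91
Game controller £88.04: consumer electronics → 8.25% → £7.26
Dresser £192.05: home furniture, under £250.00 → 0% → £0.00
Plush bear £25.21: children's toys → 5.25% → £1.32
Subtotal = £704.34; tax = £31.60; total due = £735.94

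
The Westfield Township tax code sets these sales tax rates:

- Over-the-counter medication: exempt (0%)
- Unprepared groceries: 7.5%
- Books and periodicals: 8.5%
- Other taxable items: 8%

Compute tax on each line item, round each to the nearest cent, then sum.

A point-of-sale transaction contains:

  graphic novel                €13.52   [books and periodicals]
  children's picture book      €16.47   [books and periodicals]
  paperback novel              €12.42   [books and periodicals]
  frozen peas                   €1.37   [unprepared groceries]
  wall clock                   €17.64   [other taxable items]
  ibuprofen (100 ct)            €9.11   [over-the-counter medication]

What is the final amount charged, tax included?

Graphic novel €13.52: books and periodicals → 8.5% → €1.15
Children's picture book €16.47: books and periodicals → 8.5% → €1.40
Paperback novel €12.42: books and periodicals → 8.5% → €1.06
Frozen peas €1.37: unprepared groceries → 7.5% → €0.10
Wall clock €17.64: other taxable items → 8% → €1.41
Ibuprofen (100 ct) €9.11: over-the-counter medication → 0% → €0.00
Subtotal = €70.53; tax = €5.12; total due = €75.65

€75.65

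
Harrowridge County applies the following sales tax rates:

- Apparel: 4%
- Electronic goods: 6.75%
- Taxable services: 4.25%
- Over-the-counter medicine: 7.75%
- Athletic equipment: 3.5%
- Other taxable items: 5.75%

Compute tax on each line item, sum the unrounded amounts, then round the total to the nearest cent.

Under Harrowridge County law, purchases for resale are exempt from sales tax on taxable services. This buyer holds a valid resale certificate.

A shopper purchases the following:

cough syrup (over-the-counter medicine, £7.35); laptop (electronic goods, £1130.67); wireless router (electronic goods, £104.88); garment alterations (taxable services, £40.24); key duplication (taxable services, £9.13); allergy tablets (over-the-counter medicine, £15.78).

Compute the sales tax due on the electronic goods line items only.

£83.40

Laptop £1130.67: electronic goods → 6.75% → £76.320225
Wireless router £104.88: electronic goods → 6.75% → £7.0794
Tax on electronic goods: unrounded sum = £83.399625 → £83.40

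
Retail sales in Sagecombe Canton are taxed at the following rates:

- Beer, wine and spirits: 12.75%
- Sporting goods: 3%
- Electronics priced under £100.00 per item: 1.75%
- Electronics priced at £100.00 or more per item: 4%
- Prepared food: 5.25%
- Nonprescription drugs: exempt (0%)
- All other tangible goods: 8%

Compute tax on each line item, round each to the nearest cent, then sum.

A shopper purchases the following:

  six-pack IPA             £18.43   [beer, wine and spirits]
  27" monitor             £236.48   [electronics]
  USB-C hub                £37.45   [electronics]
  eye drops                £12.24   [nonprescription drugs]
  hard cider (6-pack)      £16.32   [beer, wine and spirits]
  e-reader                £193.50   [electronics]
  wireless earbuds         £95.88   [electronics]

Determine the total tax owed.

£23.97

Six-pack IPA £18.43: beer, wine and spirits → 12.75% → £2.35
27" monitor £236.48: electronics, £100.00 or more → 4% → £9.46
USB-C hub £37.45: electronics, under £100.00 → 1.75% → £0.66
Eye drops £12.24: nonprescription drugs → 0% → £0.00
Hard cider (6-pack) £16.32: beer, wine and spirits → 12.75% → £2.08
E-reader £193.50: electronics, £100.00 or more → 4% → £7.74
Wireless earbuds £95.88: electronics, under £100.00 → 1.75% → £1.68
Total tax = £2.35 + £9.46 + £0.66 + £2.08 + £7.74 + £1.68 = £23.97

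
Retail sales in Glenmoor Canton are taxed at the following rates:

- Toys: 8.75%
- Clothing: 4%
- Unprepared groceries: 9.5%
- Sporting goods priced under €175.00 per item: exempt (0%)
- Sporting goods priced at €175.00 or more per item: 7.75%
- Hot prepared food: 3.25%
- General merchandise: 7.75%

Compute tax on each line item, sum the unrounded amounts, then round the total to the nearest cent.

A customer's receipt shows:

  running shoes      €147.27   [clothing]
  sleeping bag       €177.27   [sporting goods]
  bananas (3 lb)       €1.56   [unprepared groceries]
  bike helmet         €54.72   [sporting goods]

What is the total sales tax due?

€19.78

Running shoes €147.27: clothing → 4% → €5.8908
Sleeping bag €177.27: sporting goods, €175.00 or more → 7.75% → €13.738425
Bananas (3 lb) €1.56: unprepared groceries → 9.5% → €0.1482
Bike helmet €54.72: sporting goods, under €175.00 → 0% → €0.00
Unrounded tax sum = €19.777425 → €19.78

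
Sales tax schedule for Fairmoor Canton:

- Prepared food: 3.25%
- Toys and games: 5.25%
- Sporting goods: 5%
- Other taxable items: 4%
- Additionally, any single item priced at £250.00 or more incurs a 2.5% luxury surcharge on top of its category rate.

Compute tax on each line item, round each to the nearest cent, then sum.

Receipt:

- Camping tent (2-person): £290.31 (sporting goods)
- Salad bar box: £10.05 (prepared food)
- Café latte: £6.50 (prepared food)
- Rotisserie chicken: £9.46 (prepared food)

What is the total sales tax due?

£22.62

Camping tent (2-person) £290.31: sporting goods → 5% + 2.5% surcharge = 7.5% → £21.77
Salad bar box £10.05: prepared food → 3.25% → £0.33
Café latte £6.50: prepared food → 3.25% → £0.21
Rotisserie chicken £9.46: prepared food → 3.25% → £0.31
Total tax = £21.77 + £0.33 + £0.21 + £0.31 = £22.62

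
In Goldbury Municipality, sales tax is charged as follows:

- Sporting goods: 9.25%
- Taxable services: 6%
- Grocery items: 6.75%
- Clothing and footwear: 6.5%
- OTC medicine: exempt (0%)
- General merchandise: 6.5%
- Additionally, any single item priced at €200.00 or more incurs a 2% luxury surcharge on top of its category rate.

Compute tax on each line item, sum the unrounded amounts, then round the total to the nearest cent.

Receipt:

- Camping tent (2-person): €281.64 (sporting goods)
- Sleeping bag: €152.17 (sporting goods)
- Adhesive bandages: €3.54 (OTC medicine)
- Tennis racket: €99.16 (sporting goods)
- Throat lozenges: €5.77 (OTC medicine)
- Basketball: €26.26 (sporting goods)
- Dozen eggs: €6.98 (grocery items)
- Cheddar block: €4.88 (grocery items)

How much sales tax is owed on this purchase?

Camping tent (2-person) €281.64: sporting goods → 9.25% + 2% surcharge = 11.25% → €31.6845
Sleeping bag €152.17: sporting goods → 9.25% → €14.075725
Adhesive bandages €3.54: OTC medicine → 0% → €0.00
Tennis racket €99.16: sporting goods → 9.25% → €9.1723
Throat lozenges €5.77: OTC medicine → 0% → €0.00
Basketball €26.26: sporting goods → 9.25% → €2.42905
Dozen eggs €6.98: grocery items → 6.75% → €0.47115
Cheddar block €4.88: grocery items → 6.75% → €0.3294
Unrounded tax sum = €58.162125 → €58.16

€58.16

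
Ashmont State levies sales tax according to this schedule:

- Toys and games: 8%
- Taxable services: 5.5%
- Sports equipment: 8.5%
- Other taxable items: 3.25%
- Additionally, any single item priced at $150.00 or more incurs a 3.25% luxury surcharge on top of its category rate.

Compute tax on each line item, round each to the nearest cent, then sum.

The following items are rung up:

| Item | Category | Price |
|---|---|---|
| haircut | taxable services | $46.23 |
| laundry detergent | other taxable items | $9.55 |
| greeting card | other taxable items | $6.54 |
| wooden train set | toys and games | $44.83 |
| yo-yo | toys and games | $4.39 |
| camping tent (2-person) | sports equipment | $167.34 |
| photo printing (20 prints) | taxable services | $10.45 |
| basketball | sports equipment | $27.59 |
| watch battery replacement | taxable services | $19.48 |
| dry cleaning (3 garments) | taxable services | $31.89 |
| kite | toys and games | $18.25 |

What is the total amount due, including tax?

Haircut $46.23: taxable services → 5.5% → $2.54
Laundry detergent $9.55: other taxable items → 3.25% → $0.31
Greeting card $6.54: other taxable items → 3.25% → $0.21
Wooden train set $44.83: toys and games → 8% → $3.59
Yo-yo $4.39: toys and games → 8% → $0.35
Camping tent (2-person) $167.34: sports equipment → 8.5% + 3.25% surcharge = 11.75% → $19.66
Photo printing (20 prints) $10.45: taxable services → 5.5% → $0.57
Basketball $27.59: sports equipment → 8.5% → $2.35
Watch battery replacement $19.48: taxable services → 5.5% → $1.07
Dry cleaning (3 garments) $31.89: taxable services → 5.5% → $1.75
Kite $18.25: toys and games → 8% → $1.46
Subtotal = $386.54; tax = $33.86; total due = $420.40

$420.40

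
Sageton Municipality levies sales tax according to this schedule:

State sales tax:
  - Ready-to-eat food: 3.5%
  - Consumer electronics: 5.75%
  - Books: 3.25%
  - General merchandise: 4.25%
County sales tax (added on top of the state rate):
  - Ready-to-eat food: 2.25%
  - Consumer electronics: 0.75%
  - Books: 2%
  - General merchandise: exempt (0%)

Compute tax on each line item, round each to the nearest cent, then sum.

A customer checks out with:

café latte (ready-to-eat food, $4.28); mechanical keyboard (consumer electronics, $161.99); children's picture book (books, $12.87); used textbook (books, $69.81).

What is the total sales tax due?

$15.13

Café latte $4.28: ready-to-eat food → 3.5% + 2.25% county = 5.75% → $0.25
Mechanical keyboard $161.99: consumer electronics → 5.75% + 0.75% county = 6.5% → $10.53
Children's picture book $12.87: books → 3.25% + 2% county = 5.25% → $0.68
Used textbook $69.81: books → 3.25% + 2% county = 5.25% → $3.67
Total tax = $0.25 + $10.53 + $0.68 + $3.67 = $15.13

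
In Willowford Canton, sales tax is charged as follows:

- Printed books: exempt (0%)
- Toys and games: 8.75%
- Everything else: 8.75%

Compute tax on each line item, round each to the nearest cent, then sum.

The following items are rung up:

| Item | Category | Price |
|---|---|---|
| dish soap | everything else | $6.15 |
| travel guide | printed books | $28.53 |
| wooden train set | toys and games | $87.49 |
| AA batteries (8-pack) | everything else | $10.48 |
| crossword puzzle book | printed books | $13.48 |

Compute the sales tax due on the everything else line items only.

Dish soap $6.15: everything else → 8.75% → $0.54
AA batteries (8-pack) $10.48: everything else → 8.75% → $0.92
Tax on everything else = $0.54 + $0.92 = $1.46

$1.46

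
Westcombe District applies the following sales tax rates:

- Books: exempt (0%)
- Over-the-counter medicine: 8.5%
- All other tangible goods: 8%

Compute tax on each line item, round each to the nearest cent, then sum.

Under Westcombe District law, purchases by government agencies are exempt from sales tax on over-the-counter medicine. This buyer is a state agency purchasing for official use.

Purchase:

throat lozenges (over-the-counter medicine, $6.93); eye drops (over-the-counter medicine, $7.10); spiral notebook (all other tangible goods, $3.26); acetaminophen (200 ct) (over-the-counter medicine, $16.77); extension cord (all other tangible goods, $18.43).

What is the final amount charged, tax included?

Throat lozenges $6.93: over-the-counter medicine, buyer-exempt → 0% → $0.00
Eye drops $7.10: over-the-counter medicine, buyer-exempt → 0% → $0.00
Spiral notebook $3.26: all other tangible goods → 8% → $0.26
Acetaminophen (200 ct) $16.77: over-the-counter medicine, buyer-exempt → 0% → $0.00
Extension cord $18.43: all other tangible goods → 8% → $1.47
Subtotal = $52.49; tax = $1.73; total due = $54.22

$54.22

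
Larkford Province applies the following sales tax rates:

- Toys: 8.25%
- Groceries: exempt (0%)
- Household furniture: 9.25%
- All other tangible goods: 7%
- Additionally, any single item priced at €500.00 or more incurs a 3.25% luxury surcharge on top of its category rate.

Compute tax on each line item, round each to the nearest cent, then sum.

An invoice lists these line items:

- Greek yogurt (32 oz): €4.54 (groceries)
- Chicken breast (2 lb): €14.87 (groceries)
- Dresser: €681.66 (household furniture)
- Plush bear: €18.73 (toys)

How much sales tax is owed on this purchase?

Greek yogurt (32 oz) €4.54: groceries → 0% → €0.00
Chicken breast (2 lb) €14.87: groceries → 0% → €0.00
Dresser €681.66: household furniture → 9.25% + 3.25% surcharge = 12.5% → €85.21
Plush bear €18.73: toys → 8.25% → €1.55
Total tax = €85.21 + €1.55 = €86.76

€86.76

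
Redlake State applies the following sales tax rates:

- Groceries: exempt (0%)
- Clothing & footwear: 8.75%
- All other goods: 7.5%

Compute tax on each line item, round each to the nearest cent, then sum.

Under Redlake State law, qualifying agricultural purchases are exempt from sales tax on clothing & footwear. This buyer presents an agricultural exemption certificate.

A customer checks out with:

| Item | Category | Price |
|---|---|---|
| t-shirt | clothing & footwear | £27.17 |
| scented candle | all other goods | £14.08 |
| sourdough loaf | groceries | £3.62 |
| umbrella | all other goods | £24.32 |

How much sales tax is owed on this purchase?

T-shirt £27.17: clothing & footwear, buyer-exempt → 0% → £0.00
Scented candle £14.08: all other goods → 7.5% → £1.06
Sourdough loaf £3.62: groceries → 0% → £0.00
Umbrella £24.32: all other goods → 7.5% → £1.82
Total tax = £1.06 + £1.82 = £2.88

£2.88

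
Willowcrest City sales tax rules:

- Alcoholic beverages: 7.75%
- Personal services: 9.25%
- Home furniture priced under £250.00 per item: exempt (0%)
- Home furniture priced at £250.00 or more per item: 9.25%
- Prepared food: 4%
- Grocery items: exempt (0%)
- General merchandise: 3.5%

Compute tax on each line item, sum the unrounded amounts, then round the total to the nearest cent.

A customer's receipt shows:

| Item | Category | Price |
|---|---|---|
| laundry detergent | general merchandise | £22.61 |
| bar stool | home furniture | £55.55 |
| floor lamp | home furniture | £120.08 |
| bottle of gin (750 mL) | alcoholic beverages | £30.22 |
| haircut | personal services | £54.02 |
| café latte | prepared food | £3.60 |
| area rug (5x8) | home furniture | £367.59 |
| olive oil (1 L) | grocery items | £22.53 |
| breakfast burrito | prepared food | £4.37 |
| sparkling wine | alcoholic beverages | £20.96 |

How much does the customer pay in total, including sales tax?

£745.61

Laundry detergent £22.61: general merchandise → 3.5% → £0.79135
Bar stool £55.55: home furniture, under £250.00 → 0% → £0.00
Floor lamp £120.08: home furniture, under £250.00 → 0% → £0.00
Bottle of gin (750 mL) £30.22: alcoholic beverages → 7.75% → £2.34205
Haircut £54.02: personal services → 9.25% → £4.99685
Café latte £3.60: prepared food → 4% → £0.144
Area rug (5x8) £367.59: home furniture, £250.00 or more → 9.25% → £34.002075
Olive oil (1 L) £22.53: grocery items → 0% → £0.00
Breakfast burrito £4.37: prepared food → 4% → £0.1748
Sparkling wine £20.96: alcoholic beverages → 7.75% → £1.6244
Subtotal = £701.53; unrounded tax = £44.075525 → £44.08; total due = £745.61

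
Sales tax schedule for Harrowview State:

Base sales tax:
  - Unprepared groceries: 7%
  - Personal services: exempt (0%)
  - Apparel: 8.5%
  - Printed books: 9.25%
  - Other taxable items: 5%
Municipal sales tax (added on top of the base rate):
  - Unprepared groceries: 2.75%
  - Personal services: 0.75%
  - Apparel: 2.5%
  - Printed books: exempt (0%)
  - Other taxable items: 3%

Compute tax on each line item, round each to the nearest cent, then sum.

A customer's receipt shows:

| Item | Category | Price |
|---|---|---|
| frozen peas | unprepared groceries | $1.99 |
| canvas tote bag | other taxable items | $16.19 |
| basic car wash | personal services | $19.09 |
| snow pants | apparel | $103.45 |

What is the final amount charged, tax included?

Frozen peas $1.99: unprepared groceries → 7% + 2.75% municipal = 9.75% → $0.19
Canvas tote bag $16.19: other taxable items → 5% + 3% municipal = 8% → $1.30
Basic car wash $19.09: personal services → 0% + 0.75% municipal = 0.75% → $0.14
Snow pants $103.45: apparel → 8.5% + 2.5% municipal = 11% → $11.38
Subtotal = $140.72; tax = $13.01; total due = $153.73

$153.73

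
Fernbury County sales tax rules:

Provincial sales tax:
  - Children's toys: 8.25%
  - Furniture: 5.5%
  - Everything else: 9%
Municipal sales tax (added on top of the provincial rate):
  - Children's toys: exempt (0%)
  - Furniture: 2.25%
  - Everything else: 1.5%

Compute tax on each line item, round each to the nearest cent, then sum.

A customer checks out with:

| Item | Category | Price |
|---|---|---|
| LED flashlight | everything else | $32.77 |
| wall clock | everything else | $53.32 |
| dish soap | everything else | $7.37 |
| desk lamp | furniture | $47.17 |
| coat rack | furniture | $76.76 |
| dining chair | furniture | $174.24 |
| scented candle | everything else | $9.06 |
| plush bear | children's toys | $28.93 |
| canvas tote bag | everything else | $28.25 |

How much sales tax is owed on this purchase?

LED flashlight $32.77: everything else → 9% + 1.5% municipal = 10.5% → $3.44
Wall clock $53.32: everything else → 9% + 1.5% municipal = 10.5% → $5.60
Dish soap $7.37: everything else → 9% + 1.5% municipal = 10.5% → $0.77
Desk lamp $47.17: furniture → 5.5% + 2.25% municipal = 7.75% → $3.66
Coat rack $76.76: furniture → 5.5% + 2.25% municipal = 7.75% → $5.95
Dining chair $174.24: furniture → 5.5% + 2.25% municipal = 7.75% → $13.50
Scented candle $9.06: everything else → 9% + 1.5% municipal = 10.5% → $0.95
Plush bear $28.93: children's toys → 8.25% + 0% municipal = 8.25% → $2.39
Canvas tote bag $28.25: everything else → 9% + 1.5% municipal = 10.5% → $2.97
Total tax = $3.44 + $5.60 + $0.77 + $3.66 + $5.95 + $13.50 + $0.95 + $2.39 + $2.97 = $39.23

$39.23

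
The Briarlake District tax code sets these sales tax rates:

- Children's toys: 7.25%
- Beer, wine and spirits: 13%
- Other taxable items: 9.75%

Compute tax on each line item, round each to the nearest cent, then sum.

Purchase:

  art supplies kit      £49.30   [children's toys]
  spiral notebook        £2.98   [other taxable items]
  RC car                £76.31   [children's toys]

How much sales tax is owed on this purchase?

Art supplies kit £49.30: children's toys → 7.25% → £3.57
Spiral notebook £2.98: other taxable items → 9.75% → £0.29
RC car £76.31: children's toys → 7.25% → £5.53
Total tax = £3.57 + £0.29 + £5.53 = £9.39

£9.39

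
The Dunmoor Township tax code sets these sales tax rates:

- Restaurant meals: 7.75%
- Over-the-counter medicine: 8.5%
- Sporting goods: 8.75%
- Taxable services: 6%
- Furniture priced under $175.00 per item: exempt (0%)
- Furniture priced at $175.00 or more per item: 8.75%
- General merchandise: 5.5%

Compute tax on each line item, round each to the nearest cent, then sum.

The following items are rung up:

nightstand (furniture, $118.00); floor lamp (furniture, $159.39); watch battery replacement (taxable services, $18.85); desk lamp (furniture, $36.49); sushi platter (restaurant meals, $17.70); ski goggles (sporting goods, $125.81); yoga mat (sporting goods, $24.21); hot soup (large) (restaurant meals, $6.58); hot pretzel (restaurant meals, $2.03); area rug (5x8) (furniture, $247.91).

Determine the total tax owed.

$37.99

Nightstand $118.00: furniture, under $175.00 → 0% → $0.00
Floor lamp $159.39: furniture, under $175.00 → 0% → $0.00
Watch battery replacement $18.85: taxable services → 6% → $1.13
Desk lamp $36.49: furniture, under $175.00 → 0% → $0.00
Sushi platter $17.70: restaurant meals → 7.75% → $1.37
Ski goggles $125.81: sporting goods → 8.75% → $11.01
Yoga mat $24.21: sporting goods → 8.75% → $2.12
Hot soup (large) $6.58: restaurant meals → 7.75% → $0.51
Hot pretzel $2.03: restaurant meals → 7.75% → $0.16
Area rug (5x8) $247.91: furniture, $175.00 or more → 8.75% → $21.69
Total tax = $1.13 + $1.37 + $11.01 + $2.12 + $0.51 + $0.16 + $21.69 = $37.99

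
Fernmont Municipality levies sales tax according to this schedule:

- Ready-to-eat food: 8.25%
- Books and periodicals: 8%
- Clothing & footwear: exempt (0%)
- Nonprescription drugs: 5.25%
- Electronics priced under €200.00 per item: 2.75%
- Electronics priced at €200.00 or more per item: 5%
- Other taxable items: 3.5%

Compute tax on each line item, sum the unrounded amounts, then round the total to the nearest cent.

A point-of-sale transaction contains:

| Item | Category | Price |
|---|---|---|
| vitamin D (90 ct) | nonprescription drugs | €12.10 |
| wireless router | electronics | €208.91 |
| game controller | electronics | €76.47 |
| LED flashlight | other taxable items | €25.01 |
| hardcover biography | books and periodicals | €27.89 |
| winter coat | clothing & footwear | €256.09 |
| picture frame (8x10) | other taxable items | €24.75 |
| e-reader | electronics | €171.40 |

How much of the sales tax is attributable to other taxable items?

€1.74

LED flashlight €25.01: other taxable items → 3.5% → €0.87535
Picture frame (8x10) €24.75: other taxable items → 3.5% → €0.86625
Tax on other taxable items: unrounded sum = €1.7416 → €1.74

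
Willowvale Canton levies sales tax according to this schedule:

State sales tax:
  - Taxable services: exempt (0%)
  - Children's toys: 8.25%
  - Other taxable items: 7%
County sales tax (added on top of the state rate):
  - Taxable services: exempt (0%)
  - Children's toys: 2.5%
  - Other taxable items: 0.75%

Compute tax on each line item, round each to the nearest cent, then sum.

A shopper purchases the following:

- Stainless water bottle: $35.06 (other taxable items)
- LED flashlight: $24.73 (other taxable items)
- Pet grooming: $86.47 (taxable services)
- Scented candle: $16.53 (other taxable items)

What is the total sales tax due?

$5.92

Stainless water bottle $35.06: other taxable items → 7% + 0.75% county = 7.75% → $2.72
LED flashlight $24.73: other taxable items → 7% + 0.75% county = 7.75% → $1.92
Pet grooming $86.47: taxable services → 0% + 0% county = 0% → $0.00
Scented candle $16.53: other taxable items → 7% + 0.75% county = 7.75% → $1.28
Total tax = $2.72 + $1.92 + $1.28 = $5.92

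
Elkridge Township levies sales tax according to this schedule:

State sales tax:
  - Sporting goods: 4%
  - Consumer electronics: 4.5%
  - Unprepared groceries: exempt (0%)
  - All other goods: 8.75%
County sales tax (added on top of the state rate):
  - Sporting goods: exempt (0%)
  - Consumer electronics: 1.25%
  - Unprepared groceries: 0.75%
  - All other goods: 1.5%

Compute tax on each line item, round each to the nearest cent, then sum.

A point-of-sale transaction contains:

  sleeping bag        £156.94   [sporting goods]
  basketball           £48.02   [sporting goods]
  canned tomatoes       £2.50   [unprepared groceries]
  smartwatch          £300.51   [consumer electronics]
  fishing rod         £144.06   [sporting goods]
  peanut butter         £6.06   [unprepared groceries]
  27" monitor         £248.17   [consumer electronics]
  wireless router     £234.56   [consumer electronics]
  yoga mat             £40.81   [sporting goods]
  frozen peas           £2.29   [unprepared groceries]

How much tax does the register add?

Sleeping bag £156.94: sporting goods → 4% + 0% county = 4% → £6.28
Basketball £48.02: sporting goods → 4% + 0% county = 4% → £1.92
Canned tomatoes £2.50: unprepared groceries → 0% + 0.75% county = 0.75% → £0.02
Smartwatch £300.51: consumer electronics → 4.5% + 1.25% county = 5.75% → £17.28
Fishing rod £144.06: sporting goods → 4% + 0% county = 4% → £5.76
Peanut butter £6.06: unprepared groceries → 0% + 0.75% county = 0.75% → £0.05
27" monitor £248.17: consumer electronics → 4.5% + 1.25% county = 5.75% → £14.27
Wireless router £234.56: consumer electronics → 4.5% + 1.25% county = 5.75% → £13.49
Yoga mat £40.81: sporting goods → 4% + 0% county = 4% → £1.63
Frozen peas £2.29: unprepared groceries → 0% + 0.75% county = 0.75% → £0.02
Total tax = £6.28 + £1.92 + £0.02 + £17.28 + £5.76 + £0.05 + £14.27 + £13.49 + £1.63 + £0.02 = £60.72

£60.72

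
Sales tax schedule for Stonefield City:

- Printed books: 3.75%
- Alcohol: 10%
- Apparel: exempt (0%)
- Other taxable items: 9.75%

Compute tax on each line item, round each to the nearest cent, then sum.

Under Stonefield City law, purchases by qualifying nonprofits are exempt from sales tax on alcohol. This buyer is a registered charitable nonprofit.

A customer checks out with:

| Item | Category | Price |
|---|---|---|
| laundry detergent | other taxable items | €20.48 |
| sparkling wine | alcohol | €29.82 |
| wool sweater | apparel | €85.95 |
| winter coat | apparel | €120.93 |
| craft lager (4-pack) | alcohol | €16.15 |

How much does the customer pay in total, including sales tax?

€275.33

Laundry detergent €20.48: other taxable items → 9.75% → €2.00
Sparkling wine €29.82: alcohol, buyer-exempt → 0% → €0.00
Wool sweater €85.95: apparel → 0% → €0.00
Winter coat €120.93: apparel → 0% → €0.00
Craft lager (4-pack) €16.15: alcohol, buyer-exempt → 0% → €0.00
Subtotal = €273.33; tax = €2.00; total due = €275.33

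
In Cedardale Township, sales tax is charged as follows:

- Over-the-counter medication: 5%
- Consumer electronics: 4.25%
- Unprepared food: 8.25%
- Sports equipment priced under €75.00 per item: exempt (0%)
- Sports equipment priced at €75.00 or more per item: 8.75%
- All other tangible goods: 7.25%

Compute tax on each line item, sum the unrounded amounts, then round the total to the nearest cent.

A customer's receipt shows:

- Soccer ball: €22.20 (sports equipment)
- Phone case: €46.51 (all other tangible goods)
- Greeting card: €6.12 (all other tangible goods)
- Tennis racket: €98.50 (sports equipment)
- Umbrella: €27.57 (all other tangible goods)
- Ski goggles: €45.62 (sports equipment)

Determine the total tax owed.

€14.43

Soccer ball €22.20: sports equipment, under €75.00 → 0% → €0.00
Phone case €46.51: all other tangible goods → 7.25% → €3.371975
Greeting card €6.12: all other tangible goods → 7.25% → €0.4437
Tennis racket €98.50: sports equipment, €75.00 or more → 8.75% → €8.61875
Umbrella €27.57: all other tangible goods → 7.25% → €1.998825
Ski goggles €45.62: sports equipment, under €75.00 → 0% → €0.00
Unrounded tax sum = €14.43325 → €14.43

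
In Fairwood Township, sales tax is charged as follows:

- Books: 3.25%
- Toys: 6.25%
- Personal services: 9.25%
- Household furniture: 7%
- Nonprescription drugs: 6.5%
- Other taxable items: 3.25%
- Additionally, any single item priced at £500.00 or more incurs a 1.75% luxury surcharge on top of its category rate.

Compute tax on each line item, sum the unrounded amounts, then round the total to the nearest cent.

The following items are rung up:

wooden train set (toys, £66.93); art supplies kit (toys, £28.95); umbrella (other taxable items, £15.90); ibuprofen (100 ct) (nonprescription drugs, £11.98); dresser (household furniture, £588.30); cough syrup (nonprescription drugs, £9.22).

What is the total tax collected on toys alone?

Wooden train set £66.93: toys → 6.25% → £4.183125
Art supplies kit £28.95: toys → 6.25% → £1.809375
Tax on toys: unrounded sum = £5.9925 → £5.99

£5.99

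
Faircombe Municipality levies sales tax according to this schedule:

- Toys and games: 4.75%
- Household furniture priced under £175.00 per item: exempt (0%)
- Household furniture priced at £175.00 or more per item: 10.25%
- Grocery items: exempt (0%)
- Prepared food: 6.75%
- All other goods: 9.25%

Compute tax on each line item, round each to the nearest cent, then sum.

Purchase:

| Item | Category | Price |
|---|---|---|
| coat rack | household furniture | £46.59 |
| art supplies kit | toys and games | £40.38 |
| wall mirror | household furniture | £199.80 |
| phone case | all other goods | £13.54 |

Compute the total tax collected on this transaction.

Coat rack £46.59: household furniture, under £175.00 → 0% → £0.00
Art supplies kit £40.38: toys and games → 4.75% → £1.92
Wall mirror £199.80: household furniture, £175.00 or more → 10.25% → £20.48
Phone case £13.54: all other goods → 9.25% → £1.25
Total tax = £1.92 + £20.48 + £1.25 = £23.65

£23.65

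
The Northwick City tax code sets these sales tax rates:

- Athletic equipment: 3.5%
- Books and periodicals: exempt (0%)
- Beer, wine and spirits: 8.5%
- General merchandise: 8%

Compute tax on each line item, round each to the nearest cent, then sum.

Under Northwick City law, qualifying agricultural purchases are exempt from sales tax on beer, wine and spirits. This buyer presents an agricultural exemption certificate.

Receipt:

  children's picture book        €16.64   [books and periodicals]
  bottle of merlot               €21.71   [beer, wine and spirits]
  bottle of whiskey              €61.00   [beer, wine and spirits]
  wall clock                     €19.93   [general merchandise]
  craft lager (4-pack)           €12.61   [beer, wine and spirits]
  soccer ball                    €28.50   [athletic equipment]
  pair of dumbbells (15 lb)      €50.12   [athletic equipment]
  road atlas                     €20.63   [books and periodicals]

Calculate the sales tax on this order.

€4.34

Children's picture book €16.64: books and periodicals → 0% → €0.00
Bottle of merlot €21.71: beer, wine and spirits, buyer-exempt → 0% → €0.00
Bottle of whiskey €61.00: beer, wine and spirits, buyer-exempt → 0% → €0.00
Wall clock €19.93: general merchandise → 8% → €1.59
Craft lager (4-pack) €12.61: beer, wine and spirits, buyer-exempt → 0% → €0.00
Soccer ball €28.50: athletic equipment → 3.5% → €1.00
Pair of dumbbells (15 lb) €50.12: athletic equipment → 3.5% → €1.75
Road atlas €20.63: books and periodicals → 0% → €0.00
Total tax = €1.59 + €1.00 + €1.75 = €4.34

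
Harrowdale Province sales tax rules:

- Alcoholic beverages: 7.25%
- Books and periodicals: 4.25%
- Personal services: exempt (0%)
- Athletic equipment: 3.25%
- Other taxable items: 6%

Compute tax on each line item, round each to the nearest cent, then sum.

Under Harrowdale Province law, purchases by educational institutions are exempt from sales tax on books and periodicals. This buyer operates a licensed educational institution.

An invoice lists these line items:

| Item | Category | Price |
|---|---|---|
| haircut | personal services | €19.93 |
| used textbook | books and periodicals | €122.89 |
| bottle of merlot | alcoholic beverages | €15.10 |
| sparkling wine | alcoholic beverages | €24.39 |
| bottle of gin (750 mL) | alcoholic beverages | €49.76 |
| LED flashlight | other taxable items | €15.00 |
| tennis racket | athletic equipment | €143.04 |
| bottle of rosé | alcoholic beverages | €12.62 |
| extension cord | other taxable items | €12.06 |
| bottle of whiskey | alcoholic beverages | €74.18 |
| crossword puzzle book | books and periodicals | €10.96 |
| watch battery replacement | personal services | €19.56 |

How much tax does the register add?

Haircut €19.93: personal services → 0% → €0.00
Used textbook €122.89: books and periodicals, buyer-exempt → 0% → €0.00
Bottle of merlot €15.10: alcoholic beverages → 7.25% → €1.09
Sparkling wine €24.39: alcoholic beverages → 7.25% → €1.77
Bottle of gin (750 mL) €49.76: alcoholic beverages → 7.25% → €3.61
LED flashlight €15.00: other taxable items → 6% → €0.90
Tennis racket €143.04: athletic equipment → 3.25% → €4.65
Bottle of rosé €12.62: alcoholic beverages → 7.25% → €0.91
Extension cord €12.06: other taxable items → 6% → €0.72
Bottle of whiskey €74.18: alcoholic beverages → 7.25% → €5.38
Crossword puzzle book €10.96: books and periodicals, buyer-exempt → 0% → €0.00
Watch battery replacement €19.56: personal services → 0% → €0.00
Total tax = €1.09 + €1.77 + €3.61 + €0.90 + €4.65 + €0.91 + €0.72 + €5.38 = €19.03

€19.03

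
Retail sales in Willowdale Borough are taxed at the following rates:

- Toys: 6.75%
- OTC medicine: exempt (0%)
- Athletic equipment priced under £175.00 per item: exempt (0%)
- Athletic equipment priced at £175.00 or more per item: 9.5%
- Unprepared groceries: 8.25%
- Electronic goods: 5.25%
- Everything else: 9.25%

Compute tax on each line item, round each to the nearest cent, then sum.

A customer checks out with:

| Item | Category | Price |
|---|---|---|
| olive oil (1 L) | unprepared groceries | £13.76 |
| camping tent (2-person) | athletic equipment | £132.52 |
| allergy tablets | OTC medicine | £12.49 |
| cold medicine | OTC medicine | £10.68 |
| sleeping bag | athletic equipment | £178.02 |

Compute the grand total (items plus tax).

Olive oil (1 L) £13.76: unprepared groceries → 8.25% → £1.14
Camping tent (2-person) £132.52: athletic equipment, under £175.00 → 0% → £0.00
Allergy tablets £12.49: OTC medicine → 0% → £0.00
Cold medicine £10.68: OTC medicine → 0% → £0.00
Sleeping bag £178.02: athletic equipment, £175.00 or more → 9.5% → £16.91
Subtotal = £347.47; tax = £18.05; total due = £365.52

£365.52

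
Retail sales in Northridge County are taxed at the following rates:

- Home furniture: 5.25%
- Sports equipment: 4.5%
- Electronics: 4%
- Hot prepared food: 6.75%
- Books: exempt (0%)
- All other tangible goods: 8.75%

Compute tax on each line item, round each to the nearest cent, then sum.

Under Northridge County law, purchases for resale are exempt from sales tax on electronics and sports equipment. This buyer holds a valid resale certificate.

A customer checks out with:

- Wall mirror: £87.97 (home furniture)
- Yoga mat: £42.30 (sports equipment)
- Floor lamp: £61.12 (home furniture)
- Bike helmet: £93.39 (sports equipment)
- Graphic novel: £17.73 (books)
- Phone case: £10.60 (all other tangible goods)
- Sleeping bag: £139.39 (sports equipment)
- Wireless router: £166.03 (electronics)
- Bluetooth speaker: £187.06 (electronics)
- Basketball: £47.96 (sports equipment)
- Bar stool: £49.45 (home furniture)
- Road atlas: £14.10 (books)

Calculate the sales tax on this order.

Wall mirror £87.97: home furniture → 5.25% → £4.62
Yoga mat £42.30: sports equipment, buyer-exempt → 0% → £0.00
Floor lamp £61.12: home furniture → 5.25% → £3.21
Bike helmet £93.39: sports equipment, buyer-exempt → 0% → £0.00
Graphic novel £17.73: books → 0% → £0.00
Phone case £10.60: all other tangible goods → 8.75% → £0.93
Sleeping bag £139.39: sports equipment, buyer-exempt → 0% → £0.00
Wireless router £166.03: electronics, buyer-exempt → 0% → £0.00
Bluetooth speaker £187.06: electronics, buyer-exempt → 0% → £0.00
Basketball £47.96: sports equipment, buyer-exempt → 0% → £0.00
Bar stool £49.45: home furniture → 5.25% → £2.60
Road atlas £14.10: books → 0% → £0.00
Total tax = £4.62 + £3.21 + £0.93 + £2.60 = £11.36

£11.36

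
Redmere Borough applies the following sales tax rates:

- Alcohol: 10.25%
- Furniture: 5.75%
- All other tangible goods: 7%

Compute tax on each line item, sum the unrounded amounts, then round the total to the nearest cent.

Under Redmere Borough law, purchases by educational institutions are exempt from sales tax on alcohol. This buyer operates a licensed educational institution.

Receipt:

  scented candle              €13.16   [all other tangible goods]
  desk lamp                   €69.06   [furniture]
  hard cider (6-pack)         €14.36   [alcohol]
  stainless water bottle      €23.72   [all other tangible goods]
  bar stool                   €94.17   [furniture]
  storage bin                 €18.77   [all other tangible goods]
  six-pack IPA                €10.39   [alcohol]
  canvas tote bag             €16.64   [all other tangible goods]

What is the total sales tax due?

Scented candle €13.16: all other tangible goods → 7% → €0.9212
Desk lamp €69.06: furniture → 5.75% → €3.97095
Hard cider (6-pack) €14.36: alcohol, buyer-exempt → 0% → €0.00
Stainless water bottle €23.72: all other tangible goods → 7% → €1.6604
Bar stool €94.17: furniture → 5.75% → €5.414775
Storage bin €18.77: all other tangible goods → 7% → €1.3139
Six-pack IPA €10.39: alcohol, buyer-exempt → 0% → €0.00
Canvas tote bag €16.64: all other tangible goods → 7% → €1.1648
Unrounded tax sum = €14.446025 → €14.45

€14.45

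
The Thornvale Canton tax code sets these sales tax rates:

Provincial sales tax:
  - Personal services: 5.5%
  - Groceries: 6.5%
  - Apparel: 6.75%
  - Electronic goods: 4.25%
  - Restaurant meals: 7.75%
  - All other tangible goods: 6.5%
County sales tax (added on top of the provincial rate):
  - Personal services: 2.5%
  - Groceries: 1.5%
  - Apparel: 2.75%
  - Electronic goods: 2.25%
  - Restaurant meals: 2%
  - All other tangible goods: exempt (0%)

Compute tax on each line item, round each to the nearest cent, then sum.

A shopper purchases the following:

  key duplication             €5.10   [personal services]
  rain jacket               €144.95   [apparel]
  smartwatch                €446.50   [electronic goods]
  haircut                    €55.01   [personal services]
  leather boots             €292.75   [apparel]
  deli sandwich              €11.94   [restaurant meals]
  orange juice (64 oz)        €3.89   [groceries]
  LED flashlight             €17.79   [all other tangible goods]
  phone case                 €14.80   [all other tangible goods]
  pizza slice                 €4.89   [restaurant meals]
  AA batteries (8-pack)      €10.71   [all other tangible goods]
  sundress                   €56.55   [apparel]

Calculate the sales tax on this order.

Key duplication €5.10: personal services → 5.5% + 2.5% county = 8% → €0.41
Rain jacket €144.95: apparel → 6.75% + 2.75% county = 9.5% → €13.77
Smartwatch €446.50: electronic goods → 4.25% + 2.25% county = 6.5% → €29.02
Haircut €55.01: personal services → 5.5% + 2.5% county = 8% → €4.40
Leather boots €292.75: apparel → 6.75% + 2.75% county = 9.5% → €27.81
Deli sandwich €11.94: restaurant meals → 7.75% + 2% county = 9.75% → €1.16
Orange juice (64 oz) €3.89: groceries → 6.5% + 1.5% county = 8% → €0.31
LED flashlight €17.79: all other tangible goods → 6.5% + 0% county = 6.5% → €1.16
Phone case €14.80: all other tangible goods → 6.5% + 0% county = 6.5% → €0.96
Pizza slice €4.89: restaurant meals → 7.75% + 2% county = 9.75% → €0.48
AA batteries (8-pack) €10.71: all other tangible goods → 6.5% + 0% county = 6.5% → €0.70
Sundress €56.55: apparel → 6.75% + 2.75% county = 9.5% → €5.37
Total tax = €0.41 + €13.77 + €29.02 + €4.40 + €27.81 + €1.16 + €0.31 + €1.16 + €0.96 + €0.48 + €0.70 + €5.37 = €85.55

€85.55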